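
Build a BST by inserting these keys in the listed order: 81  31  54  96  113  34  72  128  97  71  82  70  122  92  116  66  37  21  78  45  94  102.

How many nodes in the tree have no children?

7

Insert 81: tree is empty, so 81 becomes the root.
Insert 31: 31 < 81 → go left. Place as left child of 81.
Insert 54: 54 < 81 → go left; 54 > 31 → go right. Place as right child of 31.
Insert 96: 96 > 81 → go right. Place as right child of 81.
Insert 113: 113 > 81 → go right; 113 > 96 → go right. Place as right child of 96.
Insert 34: 34 < 81 → go left; 34 > 31 → go right; 34 < 54 → go left. Place as left child of 54.
Insert 72: 72 < 81 → go left; 72 > 31 → go right; 72 > 54 → go right. Place as right child of 54.
Insert 128: 128 > 81 → go right; 128 > 96 → go right; 128 > 113 → go right. Place as right child of 113.
Insert 97: 97 > 81 → go right; 97 > 96 → go right; 97 < 113 → go left. Place as left child of 113.
Insert 71: 71 < 81 → go left; 71 > 31 → go right; 71 > 54 → go right; 71 < 72 → go left. Place as left child of 72.
Insert 82: 82 > 81 → go right; 82 < 96 → go left. Place as left child of 96.
Insert 70: 70 < 81 → go left; 70 > 31 → go right; 70 > 54 → go right; 70 < 72 → go left; 70 < 71 → go left. Place as left child of 71.
Insert 122: 122 > 81 → go right; 122 > 96 → go right; 122 > 113 → go right; 122 < 128 → go left. Place as left child of 128.
Insert 92: 92 > 81 → go right; 92 < 96 → go left; 92 > 82 → go right. Place as right child of 82.
Insert 116: 116 > 81 → go right; 116 > 96 → go right; 116 > 113 → go right; 116 < 128 → go left; 116 < 122 → go left. Place as left child of 122.
Insert 66: 66 < 81 → go left; 66 > 31 → go right; 66 > 54 → go right; 66 < 72 → go left; 66 < 71 → go left; 66 < 70 → go left. Place as left child of 70.
Insert 37: 37 < 81 → go left; 37 > 31 → go right; 37 < 54 → go left; 37 > 34 → go right. Place as right child of 34.
Insert 21: 21 < 81 → go left; 21 < 31 → go left. Place as left child of 31.
Insert 78: 78 < 81 → go left; 78 > 31 → go right; 78 > 54 → go right; 78 > 72 → go right. Place as right child of 72.
Insert 45: 45 < 81 → go left; 45 > 31 → go right; 45 < 54 → go left; 45 > 34 → go right; 45 > 37 → go right. Place as right child of 37.
Insert 94: 94 > 81 → go right; 94 < 96 → go left; 94 > 82 → go right; 94 > 92 → go right. Place as right child of 92.
Insert 102: 102 > 81 → go right; 102 > 96 → go right; 102 < 113 → go left; 102 > 97 → go right. Place as right child of 97.

Leaves: 21, 45, 66, 78, 94, 102, 116 — 7 in total.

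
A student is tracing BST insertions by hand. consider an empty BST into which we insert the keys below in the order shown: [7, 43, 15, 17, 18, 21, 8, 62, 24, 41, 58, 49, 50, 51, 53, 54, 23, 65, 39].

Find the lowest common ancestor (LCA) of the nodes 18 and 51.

Insert 7: tree is empty, so 7 becomes the root.
Insert 43: 43 > 7 → go right. Place as right child of 7.
Insert 15: 15 > 7 → go right; 15 < 43 → go left. Place as left child of 43.
Insert 17: 17 > 7 → go right; 17 < 43 → go left; 17 > 15 → go right. Place as right child of 15.
Insert 18: 18 > 7 → go right; 18 < 43 → go left; 18 > 15 → go right; 18 > 17 → go right. Place as right child of 17.
Insert 21: 21 > 7 → go right; 21 < 43 → go left; 21 > 15 → go right; 21 > 17 → go right; 21 > 18 → go right. Place as right child of 18.
Insert 8: 8 > 7 → go right; 8 < 43 → go left; 8 < 15 → go left. Place as left child of 15.
Insert 62: 62 > 7 → go right; 62 > 43 → go right. Place as right child of 43.
Insert 24: 24 > 7 → go right; 24 < 43 → go left; 24 > 15 → go right; 24 > 17 → go right; 24 > 18 → go right; 24 > 21 → go right. Place as right child of 21.
Insert 41: 41 > 7 → go right; 41 < 43 → go left; 41 > 15 → go right; 41 > 17 → go right; 41 > 18 → go right; 41 > 21 → go right; 41 > 24 → go right. Place as right child of 24.
Insert 58: 58 > 7 → go right; 58 > 43 → go right; 58 < 62 → go left. Place as left child of 62.
Insert 49: 49 > 7 → go right; 49 > 43 → go right; 49 < 62 → go left; 49 < 58 → go left. Place as left child of 58.
Insert 50: 50 > 7 → go right; 50 > 43 → go right; 50 < 62 → go left; 50 < 58 → go left; 50 > 49 → go right. Place as right child of 49.
Insert 51: 51 > 7 → go right; 51 > 43 → go right; 51 < 62 → go left; 51 < 58 → go left; 51 > 49 → go right; 51 > 50 → go right. Place as right child of 50.
Insert 53: 53 > 7 → go right; 53 > 43 → go right; 53 < 62 → go left; 53 < 58 → go left; 53 > 49 → go right; 53 > 50 → go right; 53 > 51 → go right. Place as right child of 51.
Insert 54: 54 > 7 → go right; 54 > 43 → go right; 54 < 62 → go left; 54 < 58 → go left; 54 > 49 → go right; 54 > 50 → go right; 54 > 51 → go right; 54 > 53 → go right. Place as right child of 53.
Insert 23: 23 > 7 → go right; 23 < 43 → go left; 23 > 15 → go right; 23 > 17 → go right; 23 > 18 → go right; 23 > 21 → go right; 23 < 24 → go left. Place as left child of 24.
Insert 65: 65 > 7 → go right; 65 > 43 → go right; 65 > 62 → go right. Place as right child of 62.
Insert 39: 39 > 7 → go right; 39 < 43 → go left; 39 > 15 → go right; 39 > 17 → go right; 39 > 18 → go right; 39 > 21 → go right; 39 > 24 → go right; 39 < 41 → go left. Place as left child of 41.

Path to 18: 7 → 43 → 15 → 17 → 18
Path to 51: 7 → 43 → 62 → 58 → 49 → 50 → 51
The paths share a prefix ending at 43, then split left and right.

43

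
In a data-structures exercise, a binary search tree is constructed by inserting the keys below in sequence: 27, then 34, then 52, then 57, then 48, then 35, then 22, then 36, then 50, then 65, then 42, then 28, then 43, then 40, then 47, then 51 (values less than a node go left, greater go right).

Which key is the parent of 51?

Insert 27: tree is empty, so 27 becomes the root.
Insert 34: 34 > 27 → go right. Place as right child of 27.
Insert 52: 52 > 27 → go right; 52 > 34 → go right. Place as right child of 34.
Insert 57: 57 > 27 → go right; 57 > 34 → go right; 57 > 52 → go right. Place as right child of 52.
Insert 48: 48 > 27 → go right; 48 > 34 → go right; 48 < 52 → go left. Place as left child of 52.
Insert 35: 35 > 27 → go right; 35 > 34 → go right; 35 < 52 → go left; 35 < 48 → go left. Place as left child of 48.
Insert 22: 22 < 27 → go left. Place as left child of 27.
Insert 36: 36 > 27 → go right; 36 > 34 → go right; 36 < 52 → go left; 36 < 48 → go left; 36 > 35 → go right. Place as right child of 35.
Insert 50: 50 > 27 → go right; 50 > 34 → go right; 50 < 52 → go left; 50 > 48 → go right. Place as right child of 48.
Insert 65: 65 > 27 → go right; 65 > 34 → go right; 65 > 52 → go right; 65 > 57 → go right. Place as right child of 57.
Insert 42: 42 > 27 → go right; 42 > 34 → go right; 42 < 52 → go left; 42 < 48 → go left; 42 > 35 → go right; 42 > 36 → go right. Place as right child of 36.
Insert 28: 28 > 27 → go right; 28 < 34 → go left. Place as left child of 34.
Insert 43: 43 > 27 → go right; 43 > 34 → go right; 43 < 52 → go left; 43 < 48 → go left; 43 > 35 → go right; 43 > 36 → go right; 43 > 42 → go right. Place as right child of 42.
Insert 40: 40 > 27 → go right; 40 > 34 → go right; 40 < 52 → go left; 40 < 48 → go left; 40 > 35 → go right; 40 > 36 → go right; 40 < 42 → go left. Place as left child of 42.
Insert 47: 47 > 27 → go right; 47 > 34 → go right; 47 < 52 → go left; 47 < 48 → go left; 47 > 35 → go right; 47 > 36 → go right; 47 > 42 → go right; 47 > 43 → go right. Place as right child of 43.
Insert 51: 51 > 27 → go right; 51 > 34 → go right; 51 < 52 → go left; 51 > 48 → go right; 51 > 50 → go right. Place as right child of 50.

50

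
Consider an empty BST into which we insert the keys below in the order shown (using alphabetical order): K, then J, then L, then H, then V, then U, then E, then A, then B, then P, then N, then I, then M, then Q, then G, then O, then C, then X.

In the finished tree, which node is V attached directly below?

L

K: root
J: left child of K (depth 1)
L: right child of K (depth 1)
H: left child of J (depth 2)
V: right child of L (depth 2)
U: left child of V (depth 3)
E: left child of H (depth 3)
A: left child of E (depth 4)
B: right child of A (depth 5)
P: left child of U (depth 4)
N: left child of P (depth 5)
I: right child of H (depth 3)
M: left child of N (depth 6)
Q: right child of P (depth 5)
G: right child of E (depth 4)
O: right child of N (depth 6)
C: right child of B (depth 6)
X: right child of V (depth 3)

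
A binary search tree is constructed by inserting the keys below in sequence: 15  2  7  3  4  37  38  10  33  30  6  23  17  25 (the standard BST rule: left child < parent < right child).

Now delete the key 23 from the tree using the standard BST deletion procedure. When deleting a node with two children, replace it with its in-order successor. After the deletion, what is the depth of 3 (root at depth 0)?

3

15: root
2: left child of 15 (depth 1)
7: right child of 2 (depth 2)
3: left child of 7 (depth 3)
4: right child of 3 (depth 4)
37: right child of 15 (depth 1)
38: right child of 37 (depth 2)
10: right child of 7 (depth 3)
33: left child of 37 (depth 2)
30: left child of 33 (depth 3)
6: right child of 4 (depth 5)
23: left child of 30 (depth 4)
17: left child of 23 (depth 5)
25: right child of 23 (depth 5)

Delete 23 (two children — replace with in-order successor).
After deletion, path to 3: 15 → 2 → 7 → 3.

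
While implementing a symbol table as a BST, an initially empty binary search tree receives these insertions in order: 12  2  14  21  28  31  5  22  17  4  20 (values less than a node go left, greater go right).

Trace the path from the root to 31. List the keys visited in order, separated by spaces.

Resulting structure (node: left, right):
  12: L=2, R=14
  2: L=–, R=5
  14: L=–, R=21
  21: L=17, R=28
  28: L=22, R=31
  31: L=–, R=–
  5: L=4, R=–
  22: L=–, R=–
  17: L=–, R=20
  4: L=–, R=–
  20: L=–, R=–

12 14 21 28 31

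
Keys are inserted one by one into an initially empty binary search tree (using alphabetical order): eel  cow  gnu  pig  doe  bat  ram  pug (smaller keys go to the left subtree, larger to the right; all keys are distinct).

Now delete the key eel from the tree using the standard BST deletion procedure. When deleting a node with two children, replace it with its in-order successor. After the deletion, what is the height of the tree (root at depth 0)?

3

eel: root
cow: left child of eel (depth 1)
gnu: right child of eel (depth 1)
pig: right child of gnu (depth 2)
doe: right child of cow (depth 2)
bat: left child of cow (depth 2)
ram: right child of pig (depth 3)
pug: left child of ram (depth 4)

Delete eel (two children — replace with in-order successor).
After deletion, deepest node is pug at depth 3.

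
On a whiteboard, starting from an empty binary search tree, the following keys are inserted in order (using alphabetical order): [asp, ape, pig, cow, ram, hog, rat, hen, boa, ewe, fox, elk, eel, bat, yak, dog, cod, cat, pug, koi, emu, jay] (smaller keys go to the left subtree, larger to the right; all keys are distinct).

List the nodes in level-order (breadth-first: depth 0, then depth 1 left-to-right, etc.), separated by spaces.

asp ape pig cow ram boa hog pug rat bat cod hen koi yak cat ewe jay elk fox eel emu dog

Insert asp: tree is empty, so asp becomes the root.
Insert ape: ape < asp → go left. Place as left child of asp.
Insert pig: pig > asp → go right. Place as right child of asp.
Insert cow: cow > asp → go right; cow < pig → go left. Place as left child of pig.
Insert ram: ram > asp → go right; ram > pig → go right. Place as right child of pig.
Insert hog: hog > asp → go right; hog < pig → go left; hog > cow → go right. Place as right child of cow.
Insert rat: rat > asp → go right; rat > pig → go right; rat > ram → go right. Place as right child of ram.
Insert hen: hen > asp → go right; hen < pig → go left; hen > cow → go right; hen < hog → go left. Place as left child of hog.
Insert boa: boa > asp → go right; boa < pig → go left; boa < cow → go left. Place as left child of cow.
Insert ewe: ewe > asp → go right; ewe < pig → go left; ewe > cow → go right; ewe < hog → go left; ewe < hen → go left. Place as left child of hen.
Insert fox: fox > asp → go right; fox < pig → go left; fox > cow → go right; fox < hog → go left; fox < hen → go left; fox > ewe → go right. Place as right child of ewe.
Insert elk: elk > asp → go right; elk < pig → go left; elk > cow → go right; elk < hog → go left; elk < hen → go left; elk < ewe → go left. Place as left child of ewe.
Insert eel: eel > asp → go right; eel < pig → go left; eel > cow → go right; eel < hog → go left; eel < hen → go left; eel < ewe → go left; eel < elk → go left. Place as left child of elk.
Insert bat: bat > asp → go right; bat < pig → go left; bat < cow → go left; bat < boa → go left. Place as left child of boa.
Insert yak: yak > asp → go right; yak > pig → go right; yak > ram → go right; yak > rat → go right. Place as right child of rat.
Insert dog: dog > asp → go right; dog < pig → go left; dog > cow → go right; dog < hog → go left; dog < hen → go left; dog < ewe → go left; dog < elk → go left; dog < eel → go left. Place as left child of eel.
Insert cod: cod > asp → go right; cod < pig → go left; cod < cow → go left; cod > boa → go right. Place as right child of boa.
Insert cat: cat > asp → go right; cat < pig → go left; cat < cow → go left; cat > boa → go right; cat < cod → go left. Place as left child of cod.
Insert pug: pug > asp → go right; pug > pig → go right; pug < ram → go left. Place as left child of ram.
Insert koi: koi > asp → go right; koi < pig → go left; koi > cow → go right; koi > hog → go right. Place as right child of hog.
Insert emu: emu > asp → go right; emu < pig → go left; emu > cow → go right; emu < hog → go left; emu < hen → go left; emu < ewe → go left; emu > elk → go right. Place as right child of elk.
Insert jay: jay > asp → go right; jay < pig → go left; jay > cow → go right; jay > hog → go right; jay < koi → go left. Place as left child of koi.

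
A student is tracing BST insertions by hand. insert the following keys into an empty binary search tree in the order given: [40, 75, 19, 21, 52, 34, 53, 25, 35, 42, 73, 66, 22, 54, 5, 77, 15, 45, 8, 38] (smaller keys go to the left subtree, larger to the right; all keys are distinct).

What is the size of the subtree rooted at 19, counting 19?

Insert 40: tree is empty, so 40 becomes the root.
Insert 75: 75 > 40 → go right. Place as right child of 40.
Insert 19: 19 < 40 → go left. Place as left child of 40.
Insert 21: 21 < 40 → go left; 21 > 19 → go right. Place as right child of 19.
Insert 52: 52 > 40 → go right; 52 < 75 → go left. Place as left child of 75.
Insert 34: 34 < 40 → go left; 34 > 19 → go right; 34 > 21 → go right. Place as right child of 21.
Insert 53: 53 > 40 → go right; 53 < 75 → go left; 53 > 52 → go right. Place as right child of 52.
Insert 25: 25 < 40 → go left; 25 > 19 → go right; 25 > 21 → go right; 25 < 34 → go left. Place as left child of 34.
Insert 35: 35 < 40 → go left; 35 > 19 → go right; 35 > 21 → go right; 35 > 34 → go right. Place as right child of 34.
Insert 42: 42 > 40 → go right; 42 < 75 → go left; 42 < 52 → go left. Place as left child of 52.
Insert 73: 73 > 40 → go right; 73 < 75 → go left; 73 > 52 → go right; 73 > 53 → go right. Place as right child of 53.
Insert 66: 66 > 40 → go right; 66 < 75 → go left; 66 > 52 → go right; 66 > 53 → go right; 66 < 73 → go left. Place as left child of 73.
Insert 22: 22 < 40 → go left; 22 > 19 → go right; 22 > 21 → go right; 22 < 34 → go left; 22 < 25 → go left. Place as left child of 25.
Insert 54: 54 > 40 → go right; 54 < 75 → go left; 54 > 52 → go right; 54 > 53 → go right; 54 < 73 → go left; 54 < 66 → go left. Place as left child of 66.
Insert 5: 5 < 40 → go left; 5 < 19 → go left. Place as left child of 19.
Insert 77: 77 > 40 → go right; 77 > 75 → go right. Place as right child of 75.
Insert 15: 15 < 40 → go left; 15 < 19 → go left; 15 > 5 → go right. Place as right child of 5.
Insert 45: 45 > 40 → go right; 45 < 75 → go left; 45 < 52 → go left; 45 > 42 → go right. Place as right child of 42.
Insert 8: 8 < 40 → go left; 8 < 19 → go left; 8 > 5 → go right; 8 < 15 → go left. Place as left child of 15.
Insert 38: 38 < 40 → go left; 38 > 19 → go right; 38 > 21 → go right; 38 > 34 → go right; 38 > 35 → go right. Place as right child of 35.

Subtree rooted at 19 contains: 19, 5, 15, 8, 21, 34, 25, 22, 35, 38 — 10 nodes.

10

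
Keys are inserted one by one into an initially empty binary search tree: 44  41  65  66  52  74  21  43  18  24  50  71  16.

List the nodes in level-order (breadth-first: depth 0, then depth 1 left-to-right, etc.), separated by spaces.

44 41 65 21 43 52 66 18 24 50 74 16 71

44: root
41: left child of 44 (depth 1)
65: right child of 44 (depth 1)
66: right child of 65 (depth 2)
52: left child of 65 (depth 2)
74: right child of 66 (depth 3)
21: left child of 41 (depth 2)
43: right child of 41 (depth 2)
18: left child of 21 (depth 3)
24: right child of 21 (depth 3)
50: left child of 52 (depth 3)
71: left child of 74 (depth 4)
16: left child of 18 (depth 4)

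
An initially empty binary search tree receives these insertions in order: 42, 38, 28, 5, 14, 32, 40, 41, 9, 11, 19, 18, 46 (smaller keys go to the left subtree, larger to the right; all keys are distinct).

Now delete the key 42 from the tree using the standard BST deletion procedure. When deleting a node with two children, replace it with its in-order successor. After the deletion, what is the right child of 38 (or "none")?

Insert 42: tree is empty, so 42 becomes the root.
Insert 38: 38 < 42 → go left. Place as left child of 42.
Insert 28: 28 < 42 → go left; 28 < 38 → go left. Place as left child of 38.
Insert 5: 5 < 42 → go left; 5 < 38 → go left; 5 < 28 → go left. Place as left child of 28.
Insert 14: 14 < 42 → go left; 14 < 38 → go left; 14 < 28 → go left; 14 > 5 → go right. Place as right child of 5.
Insert 32: 32 < 42 → go left; 32 < 38 → go left; 32 > 28 → go right. Place as right child of 28.
Insert 40: 40 < 42 → go left; 40 > 38 → go right. Place as right child of 38.
Insert 41: 41 < 42 → go left; 41 > 38 → go right; 41 > 40 → go right. Place as right child of 40.
Insert 9: 9 < 42 → go left; 9 < 38 → go left; 9 < 28 → go left; 9 > 5 → go right; 9 < 14 → go left. Place as left child of 14.
Insert 11: 11 < 42 → go left; 11 < 38 → go left; 11 < 28 → go left; 11 > 5 → go right; 11 < 14 → go left; 11 > 9 → go right. Place as right child of 9.
Insert 19: 19 < 42 → go left; 19 < 38 → go left; 19 < 28 → go left; 19 > 5 → go right; 19 > 14 → go right. Place as right child of 14.
Insert 18: 18 < 42 → go left; 18 < 38 → go left; 18 < 28 → go left; 18 > 5 → go right; 18 > 14 → go right; 18 < 19 → go left. Place as left child of 19.
Insert 46: 46 > 42 → go right. Place as right child of 42.

Delete 42 (two children — replace with in-order successor).
After deletion, 38's right child: 40.

40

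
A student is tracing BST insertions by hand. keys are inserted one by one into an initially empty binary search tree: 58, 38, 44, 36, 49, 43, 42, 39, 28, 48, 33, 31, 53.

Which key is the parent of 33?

28

Insert 58: tree is empty, so 58 becomes the root.
Insert 38: 38 < 58 → go left. Place as left child of 58.
Insert 44: 44 < 58 → go left; 44 > 38 → go right. Place as right child of 38.
Insert 36: 36 < 58 → go left; 36 < 38 → go left. Place as left child of 38.
Insert 49: 49 < 58 → go left; 49 > 38 → go right; 49 > 44 → go right. Place as right child of 44.
Insert 43: 43 < 58 → go left; 43 > 38 → go right; 43 < 44 → go left. Place as left child of 44.
Insert 42: 42 < 58 → go left; 42 > 38 → go right; 42 < 44 → go left; 42 < 43 → go left. Place as left child of 43.
Insert 39: 39 < 58 → go left; 39 > 38 → go right; 39 < 44 → go left; 39 < 43 → go left; 39 < 42 → go left. Place as left child of 42.
Insert 28: 28 < 58 → go left; 28 < 38 → go left; 28 < 36 → go left. Place as left child of 36.
Insert 48: 48 < 58 → go left; 48 > 38 → go right; 48 > 44 → go right; 48 < 49 → go left. Place as left child of 49.
Insert 33: 33 < 58 → go left; 33 < 38 → go left; 33 < 36 → go left; 33 > 28 → go right. Place as right child of 28.
Insert 31: 31 < 58 → go left; 31 < 38 → go left; 31 < 36 → go left; 31 > 28 → go right; 31 < 33 → go left. Place as left child of 33.
Insert 53: 53 < 58 → go left; 53 > 38 → go right; 53 > 44 → go right; 53 > 49 → go right. Place as right child of 49.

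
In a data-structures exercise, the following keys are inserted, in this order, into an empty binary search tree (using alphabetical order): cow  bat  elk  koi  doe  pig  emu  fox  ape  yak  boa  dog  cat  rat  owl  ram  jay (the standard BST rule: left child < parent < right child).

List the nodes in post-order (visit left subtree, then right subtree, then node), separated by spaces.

Insert cow: tree is empty, so cow becomes the root.
Insert bat: bat < cow → go left. Place as left child of cow.
Insert elk: elk > cow → go right. Place as right child of cow.
Insert koi: koi > cow → go right; koi > elk → go right. Place as right child of elk.
Insert doe: doe > cow → go right; doe < elk → go left. Place as left child of elk.
Insert pig: pig > cow → go right; pig > elk → go right; pig > koi → go right. Place as right child of koi.
Insert emu: emu > cow → go right; emu > elk → go right; emu < koi → go left. Place as left child of koi.
Insert fox: fox > cow → go right; fox > elk → go right; fox < koi → go left; fox > emu → go right. Place as right child of emu.
Insert ape: ape < cow → go left; ape < bat → go left. Place as left child of bat.
Insert yak: yak > cow → go right; yak > elk → go right; yak > koi → go right; yak > pig → go right. Place as right child of pig.
Insert boa: boa < cow → go left; boa > bat → go right. Place as right child of bat.
Insert dog: dog > cow → go right; dog < elk → go left; dog > doe → go right. Place as right child of doe.
Insert cat: cat < cow → go left; cat > bat → go right; cat > boa → go right. Place as right child of boa.
Insert rat: rat > cow → go right; rat > elk → go right; rat > koi → go right; rat > pig → go right; rat < yak → go left. Place as left child of yak.
Insert owl: owl > cow → go right; owl > elk → go right; owl > koi → go right; owl < pig → go left. Place as left child of pig.
Insert ram: ram > cow → go right; ram > elk → go right; ram > koi → go right; ram > pig → go right; ram < yak → go left; ram < rat → go left. Place as left child of rat.
Insert jay: jay > cow → go right; jay > elk → go right; jay < koi → go left; jay > emu → go right; jay > fox → go right. Place as right child of fox.

ape cat boa bat dog doe jay fox emu owl ram rat yak pig koi elk cow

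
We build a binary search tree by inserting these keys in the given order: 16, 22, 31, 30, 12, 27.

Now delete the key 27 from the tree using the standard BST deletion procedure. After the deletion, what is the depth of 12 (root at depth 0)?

16: root
22: right child of 16 (depth 1)
31: right child of 22 (depth 2)
30: left child of 31 (depth 3)
12: left child of 16 (depth 1)
27: left child of 30 (depth 4)

Delete 27 (at most one child — splice it out).
After deletion, path to 12: 16 → 12.

1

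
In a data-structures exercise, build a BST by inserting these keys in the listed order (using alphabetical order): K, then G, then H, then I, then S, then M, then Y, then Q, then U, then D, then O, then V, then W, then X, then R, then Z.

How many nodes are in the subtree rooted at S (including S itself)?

11

K: root
G: left child of K (depth 1)
H: right child of G (depth 2)
I: right child of H (depth 3)
S: right child of K (depth 1)
M: left child of S (depth 2)
Y: right child of S (depth 2)
Q: right child of M (depth 3)
U: left child of Y (depth 3)
D: left child of G (depth 2)
O: left child of Q (depth 4)
V: right child of U (depth 4)
W: right child of V (depth 5)
X: right child of W (depth 6)
R: right child of Q (depth 4)
Z: right child of Y (depth 3)

Subtree rooted at S contains: S, M, Q, O, R, Y, U, V, W, X, Z — 11 nodes.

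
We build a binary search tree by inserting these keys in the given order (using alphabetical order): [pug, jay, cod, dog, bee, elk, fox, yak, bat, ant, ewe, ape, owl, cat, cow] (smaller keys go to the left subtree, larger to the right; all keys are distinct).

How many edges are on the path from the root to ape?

6

pug: root
jay: left child of pug (depth 1)
cod: left child of jay (depth 2)
dog: right child of cod (depth 3)
bee: left child of cod (depth 3)
elk: right child of dog (depth 4)
fox: right child of elk (depth 5)
yak: right child of pug (depth 1)
bat: left child of bee (depth 4)
ant: left child of bat (depth 5)
ewe: left child of fox (depth 6)
ape: right child of ant (depth 6)
owl: right child of jay (depth 2)
cat: right child of bee (depth 4)
cow: left child of dog (depth 4)

Path to ape: pug → jay → cod → bee → bat → ant → ape, which is 6 edges.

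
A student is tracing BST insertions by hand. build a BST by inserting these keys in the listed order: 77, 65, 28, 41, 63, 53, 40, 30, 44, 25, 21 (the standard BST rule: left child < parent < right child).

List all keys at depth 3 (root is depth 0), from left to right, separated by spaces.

25 41

Insert 77: tree is empty, so 77 becomes the root.
Insert 65: 65 < 77 → go left. Place as left child of 77.
Insert 28: 28 < 77 → go left; 28 < 65 → go left. Place as left child of 65.
Insert 41: 41 < 77 → go left; 41 < 65 → go left; 41 > 28 → go right. Place as right child of 28.
Insert 63: 63 < 77 → go left; 63 < 65 → go left; 63 > 28 → go right; 63 > 41 → go right. Place as right child of 41.
Insert 53: 53 < 77 → go left; 53 < 65 → go left; 53 > 28 → go right; 53 > 41 → go right; 53 < 63 → go left. Place as left child of 63.
Insert 40: 40 < 77 → go left; 40 < 65 → go left; 40 > 28 → go right; 40 < 41 → go left. Place as left child of 41.
Insert 30: 30 < 77 → go left; 30 < 65 → go left; 30 > 28 → go right; 30 < 41 → go left; 30 < 40 → go left. Place as left child of 40.
Insert 44: 44 < 77 → go left; 44 < 65 → go left; 44 > 28 → go right; 44 > 41 → go right; 44 < 63 → go left; 44 < 53 → go left. Place as left child of 53.
Insert 25: 25 < 77 → go left; 25 < 65 → go left; 25 < 28 → go left. Place as left child of 28.
Insert 21: 21 < 77 → go left; 21 < 65 → go left; 21 < 28 → go left; 21 < 25 → go left. Place as left child of 25.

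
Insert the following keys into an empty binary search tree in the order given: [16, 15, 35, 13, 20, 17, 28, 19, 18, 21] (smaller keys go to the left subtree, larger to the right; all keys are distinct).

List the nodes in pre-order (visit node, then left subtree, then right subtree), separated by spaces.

16: root
15: left child of 16 (depth 1)
35: right child of 16 (depth 1)
13: left child of 15 (depth 2)
20: left child of 35 (depth 2)
17: left child of 20 (depth 3)
28: right child of 20 (depth 3)
19: right child of 17 (depth 4)
18: left child of 19 (depth 5)
21: left child of 28 (depth 4)

16 15 13 35 20 17 19 18 28 21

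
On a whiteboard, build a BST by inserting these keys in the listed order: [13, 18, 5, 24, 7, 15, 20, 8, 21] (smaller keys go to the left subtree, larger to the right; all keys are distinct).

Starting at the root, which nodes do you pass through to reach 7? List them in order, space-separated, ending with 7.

13: root
18: right child of 13 (depth 1)
5: left child of 13 (depth 1)
24: right child of 18 (depth 2)
7: right child of 5 (depth 2)
15: left child of 18 (depth 2)
20: left child of 24 (depth 3)
8: right child of 7 (depth 3)
21: right child of 20 (depth 4)

13 5 7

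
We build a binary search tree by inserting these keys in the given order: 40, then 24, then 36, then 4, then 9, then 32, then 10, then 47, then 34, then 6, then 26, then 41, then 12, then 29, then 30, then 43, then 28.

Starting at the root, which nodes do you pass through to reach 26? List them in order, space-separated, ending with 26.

40 24 36 32 26

40: root
24: left child of 40 (depth 1)
36: right child of 24 (depth 2)
4: left child of 24 (depth 2)
9: right child of 4 (depth 3)
32: left child of 36 (depth 3)
10: right child of 9 (depth 4)
47: right child of 40 (depth 1)
34: right child of 32 (depth 4)
6: left child of 9 (depth 4)
26: left child of 32 (depth 4)
41: left child of 47 (depth 2)
12: right child of 10 (depth 5)
29: right child of 26 (depth 5)
30: right child of 29 (depth 6)
43: right child of 41 (depth 3)
28: left child of 29 (depth 6)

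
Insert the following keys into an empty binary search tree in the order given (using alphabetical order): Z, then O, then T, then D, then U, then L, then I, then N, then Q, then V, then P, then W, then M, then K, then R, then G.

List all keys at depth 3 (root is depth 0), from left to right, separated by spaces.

Insert Z: tree is empty, so Z becomes the root.
Insert O: O < Z → go left. Place as left child of Z.
Insert T: T < Z → go left; T > O → go right. Place as right child of O.
Insert D: D < Z → go left; D < O → go left. Place as left child of O.
Insert U: U < Z → go left; U > O → go right; U > T → go right. Place as right child of T.
Insert L: L < Z → go left; L < O → go left; L > D → go right. Place as right child of D.
Insert I: I < Z → go left; I < O → go left; I > D → go right; I < L → go left. Place as left child of L.
Insert N: N < Z → go left; N < O → go left; N > D → go right; N > L → go right. Place as right child of L.
Insert Q: Q < Z → go left; Q > O → go right; Q < T → go left. Place as left child of T.
Insert V: V < Z → go left; V > O → go right; V > T → go right; V > U → go right. Place as right child of U.
Insert P: P < Z → go left; P > O → go right; P < T → go left; P < Q → go left. Place as left child of Q.
Insert W: W < Z → go left; W > O → go right; W > T → go right; W > U → go right; W > V → go right. Place as right child of V.
Insert M: M < Z → go left; M < O → go left; M > D → go right; M > L → go right; M < N → go left. Place as left child of N.
Insert K: K < Z → go left; K < O → go left; K > D → go right; K < L → go left; K > I → go right. Place as right child of I.
Insert R: R < Z → go left; R > O → go right; R < T → go left; R > Q → go right. Place as right child of Q.
Insert G: G < Z → go left; G < O → go left; G > D → go right; G < L → go left; G < I → go left. Place as left child of I.

L Q U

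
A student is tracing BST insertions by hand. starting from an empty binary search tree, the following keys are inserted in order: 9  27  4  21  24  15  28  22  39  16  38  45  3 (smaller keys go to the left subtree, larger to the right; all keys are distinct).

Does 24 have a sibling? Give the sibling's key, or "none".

Insert 9: tree is empty, so 9 becomes the root.
Insert 27: 27 > 9 → go right. Place as right child of 9.
Insert 4: 4 < 9 → go left. Place as left child of 9.
Insert 21: 21 > 9 → go right; 21 < 27 → go left. Place as left child of 27.
Insert 24: 24 > 9 → go right; 24 < 27 → go left; 24 > 21 → go right. Place as right child of 21.
Insert 15: 15 > 9 → go right; 15 < 27 → go left; 15 < 21 → go left. Place as left child of 21.
Insert 28: 28 > 9 → go right; 28 > 27 → go right. Place as right child of 27.
Insert 22: 22 > 9 → go right; 22 < 27 → go left; 22 > 21 → go right; 22 < 24 → go left. Place as left child of 24.
Insert 39: 39 > 9 → go right; 39 > 27 → go right; 39 > 28 → go right. Place as right child of 28.
Insert 16: 16 > 9 → go right; 16 < 27 → go left; 16 < 21 → go left; 16 > 15 → go right. Place as right child of 15.
Insert 38: 38 > 9 → go right; 38 > 27 → go right; 38 > 28 → go right; 38 < 39 → go left. Place as left child of 39.
Insert 45: 45 > 9 → go right; 45 > 27 → go right; 45 > 28 → go right; 45 > 39 → go right. Place as right child of 39.
Insert 3: 3 < 9 → go left; 3 < 4 → go left. Place as left child of 4.

24's parent is 21; the other child of 21 is 15.

15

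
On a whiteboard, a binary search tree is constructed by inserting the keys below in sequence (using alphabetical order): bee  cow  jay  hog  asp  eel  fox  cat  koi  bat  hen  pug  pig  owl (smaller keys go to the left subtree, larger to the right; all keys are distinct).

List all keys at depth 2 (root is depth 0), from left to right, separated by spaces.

Insert bee: tree is empty, so bee becomes the root.
Insert cow: cow > bee → go right. Place as right child of bee.
Insert jay: jay > bee → go right; jay > cow → go right. Place as right child of cow.
Insert hog: hog > bee → go right; hog > cow → go right; hog < jay → go left. Place as left child of jay.
Insert asp: asp < bee → go left. Place as left child of bee.
Insert eel: eel > bee → go right; eel > cow → go right; eel < jay → go left; eel < hog → go left. Place as left child of hog.
Insert fox: fox > bee → go right; fox > cow → go right; fox < jay → go left; fox < hog → go left; fox > eel → go right. Place as right child of eel.
Insert cat: cat > bee → go right; cat < cow → go left. Place as left child of cow.
Insert koi: koi > bee → go right; koi > cow → go right; koi > jay → go right. Place as right child of jay.
Insert bat: bat < bee → go left; bat > asp → go right. Place as right child of asp.
Insert hen: hen > bee → go right; hen > cow → go right; hen < jay → go left; hen < hog → go left; hen > eel → go right; hen > fox → go right. Place as right child of fox.
Insert pug: pug > bee → go right; pug > cow → go right; pug > jay → go right; pug > koi → go right. Place as right child of koi.
Insert pig: pig > bee → go right; pig > cow → go right; pig > jay → go right; pig > koi → go right; pig < pug → go left. Place as left child of pug.
Insert owl: owl > bee → go right; owl > cow → go right; owl > jay → go right; owl > koi → go right; owl < pug → go left; owl < pig → go left. Place as left child of pig.

bat cat jay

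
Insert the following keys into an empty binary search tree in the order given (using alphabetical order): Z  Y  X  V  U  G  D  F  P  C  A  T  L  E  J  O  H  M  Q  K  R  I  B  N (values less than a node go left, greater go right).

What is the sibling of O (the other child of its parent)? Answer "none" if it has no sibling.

J

Z: root
Y: left child of Z (depth 1)
X: left child of Y (depth 2)
V: left child of X (depth 3)
U: left child of V (depth 4)
G: left child of U (depth 5)
D: left child of G (depth 6)
F: right child of D (depth 7)
P: right child of G (depth 6)
C: left child of D (depth 7)
A: left child of C (depth 8)
T: right child of P (depth 7)
L: left child of P (depth 7)
E: left child of F (depth 8)
J: left child of L (depth 8)
O: right child of L (depth 8)
H: left child of J (depth 9)
M: left child of O (depth 9)
Q: left child of T (depth 8)
K: right child of J (depth 9)
R: right child of Q (depth 9)
I: right child of H (depth 10)
B: right child of A (depth 9)
N: right child of M (depth 10)

O's parent is L; the other child of L is J.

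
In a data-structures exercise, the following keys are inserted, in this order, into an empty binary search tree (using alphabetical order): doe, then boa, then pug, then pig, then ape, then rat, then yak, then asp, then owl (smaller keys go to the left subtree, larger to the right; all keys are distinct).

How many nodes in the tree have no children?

Resulting structure (node: left, right):
  doe: L=boa, R=pug
  boa: L=ape, R=–
  pug: L=pig, R=rat
  pig: L=owl, R=–
  ape: L=–, R=asp
  rat: L=–, R=yak
  yak: L=–, R=–
  asp: L=–, R=–
  owl: L=–, R=–

Leaves: asp, owl, yak — 3 in total.

3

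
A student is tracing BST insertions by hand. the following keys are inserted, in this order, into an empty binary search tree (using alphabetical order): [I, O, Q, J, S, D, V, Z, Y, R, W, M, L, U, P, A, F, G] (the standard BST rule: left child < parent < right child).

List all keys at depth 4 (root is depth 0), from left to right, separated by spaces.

L R V

Insert I: tree is empty, so I becomes the root.
Insert O: O > I → go right. Place as right child of I.
Insert Q: Q > I → go right; Q > O → go right. Place as right child of O.
Insert J: J > I → go right; J < O → go left. Place as left child of O.
Insert S: S > I → go right; S > O → go right; S > Q → go right. Place as right child of Q.
Insert D: D < I → go left. Place as left child of I.
Insert V: V > I → go right; V > O → go right; V > Q → go right; V > S → go right. Place as right child of S.
Insert Z: Z > I → go right; Z > O → go right; Z > Q → go right; Z > S → go right; Z > V → go right. Place as right child of V.
Insert Y: Y > I → go right; Y > O → go right; Y > Q → go right; Y > S → go right; Y > V → go right; Y < Z → go left. Place as left child of Z.
Insert R: R > I → go right; R > O → go right; R > Q → go right; R < S → go left. Place as left child of S.
Insert W: W > I → go right; W > O → go right; W > Q → go right; W > S → go right; W > V → go right; W < Z → go left; W < Y → go left. Place as left child of Y.
Insert M: M > I → go right; M < O → go left; M > J → go right. Place as right child of J.
Insert L: L > I → go right; L < O → go left; L > J → go right; L < M → go left. Place as left child of M.
Insert U: U > I → go right; U > O → go right; U > Q → go right; U > S → go right; U < V → go left. Place as left child of V.
Insert P: P > I → go right; P > O → go right; P < Q → go left. Place as left child of Q.
Insert A: A < I → go left; A < D → go left. Place as left child of D.
Insert F: F < I → go left; F > D → go right. Place as right child of D.
Insert G: G < I → go left; G > D → go right; G > F → go right. Place as right child of F.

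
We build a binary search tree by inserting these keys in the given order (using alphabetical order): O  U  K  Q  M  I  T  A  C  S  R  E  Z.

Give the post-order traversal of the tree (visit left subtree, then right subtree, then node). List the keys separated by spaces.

E C A I M K R S T Q Z U O

Resulting structure (node: left, right):
  O: L=K, R=U
  U: L=Q, R=Z
  K: L=I, R=M
  Q: L=–, R=T
  M: L=–, R=–
  I: L=A, R=–
  T: L=S, R=–
  A: L=–, R=C
  C: L=–, R=E
  S: L=R, R=–
  R: L=–, R=–
  E: L=–, R=–
  Z: L=–, R=–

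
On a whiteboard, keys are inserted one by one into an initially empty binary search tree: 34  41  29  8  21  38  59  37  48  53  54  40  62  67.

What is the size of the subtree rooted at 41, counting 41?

10

Resulting structure (node: left, right):
  34: L=29, R=41
  41: L=38, R=59
  29: L=8, R=–
  8: L=–, R=21
  21: L=–, R=–
  38: L=37, R=40
  59: L=48, R=62
  37: L=–, R=–
  48: L=–, R=53
  53: L=–, R=54
  54: L=–, R=–
  40: L=–, R=–
  62: L=–, R=67
  67: L=–, R=–

Subtree rooted at 41 contains: 41, 38, 37, 40, 59, 48, 53, 54, 62, 67 — 10 nodes.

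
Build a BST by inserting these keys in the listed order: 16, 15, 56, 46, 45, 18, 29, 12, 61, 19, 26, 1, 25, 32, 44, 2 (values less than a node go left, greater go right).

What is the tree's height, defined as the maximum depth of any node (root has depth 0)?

16: root
15: left child of 16 (depth 1)
56: right child of 16 (depth 1)
46: left child of 56 (depth 2)
45: left child of 46 (depth 3)
18: left child of 45 (depth 4)
29: right child of 18 (depth 5)
12: left child of 15 (depth 2)
61: right child of 56 (depth 2)
19: left child of 29 (depth 6)
26: right child of 19 (depth 7)
1: left child of 12 (depth 3)
25: left child of 26 (depth 8)
32: right child of 29 (depth 6)
44: right child of 32 (depth 7)
2: right child of 1 (depth 4)

The deepest node is 25 at depth 8.

8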